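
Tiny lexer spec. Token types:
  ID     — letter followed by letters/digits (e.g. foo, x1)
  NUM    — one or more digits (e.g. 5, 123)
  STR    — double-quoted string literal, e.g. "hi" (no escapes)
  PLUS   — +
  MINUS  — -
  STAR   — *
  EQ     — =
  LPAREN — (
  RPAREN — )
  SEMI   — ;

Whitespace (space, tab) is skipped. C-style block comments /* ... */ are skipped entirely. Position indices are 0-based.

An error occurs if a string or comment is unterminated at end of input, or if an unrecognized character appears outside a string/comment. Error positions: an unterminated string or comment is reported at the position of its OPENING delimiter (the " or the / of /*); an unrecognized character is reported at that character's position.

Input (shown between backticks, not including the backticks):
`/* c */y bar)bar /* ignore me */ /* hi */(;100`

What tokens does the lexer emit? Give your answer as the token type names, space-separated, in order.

pos=0: enter COMMENT mode (saw '/*')
exit COMMENT mode (now at pos=7)
pos=7: emit ID 'y' (now at pos=8)
pos=9: emit ID 'bar' (now at pos=12)
pos=12: emit RPAREN ')'
pos=13: emit ID 'bar' (now at pos=16)
pos=17: enter COMMENT mode (saw '/*')
exit COMMENT mode (now at pos=32)
pos=33: enter COMMENT mode (saw '/*')
exit COMMENT mode (now at pos=41)
pos=41: emit LPAREN '('
pos=42: emit SEMI ';'
pos=43: emit NUM '100' (now at pos=46)
DONE. 7 tokens: [ID, ID, RPAREN, ID, LPAREN, SEMI, NUM]

Answer: ID ID RPAREN ID LPAREN SEMI NUM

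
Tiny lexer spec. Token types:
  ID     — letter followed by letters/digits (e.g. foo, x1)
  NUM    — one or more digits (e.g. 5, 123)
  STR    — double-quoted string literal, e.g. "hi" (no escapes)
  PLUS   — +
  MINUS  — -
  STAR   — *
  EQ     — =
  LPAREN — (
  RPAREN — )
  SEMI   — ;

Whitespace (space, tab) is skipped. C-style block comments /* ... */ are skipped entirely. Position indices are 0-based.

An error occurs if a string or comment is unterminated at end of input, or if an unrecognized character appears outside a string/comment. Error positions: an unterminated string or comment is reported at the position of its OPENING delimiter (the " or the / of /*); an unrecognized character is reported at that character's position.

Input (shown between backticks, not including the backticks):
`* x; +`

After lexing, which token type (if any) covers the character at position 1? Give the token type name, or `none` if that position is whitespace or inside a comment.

pos=0: emit STAR '*'
pos=2: emit ID 'x' (now at pos=3)
pos=3: emit SEMI ';'
pos=5: emit PLUS '+'
DONE. 4 tokens: [STAR, ID, SEMI, PLUS]
Position 1: char is ' ' -> none

Answer: none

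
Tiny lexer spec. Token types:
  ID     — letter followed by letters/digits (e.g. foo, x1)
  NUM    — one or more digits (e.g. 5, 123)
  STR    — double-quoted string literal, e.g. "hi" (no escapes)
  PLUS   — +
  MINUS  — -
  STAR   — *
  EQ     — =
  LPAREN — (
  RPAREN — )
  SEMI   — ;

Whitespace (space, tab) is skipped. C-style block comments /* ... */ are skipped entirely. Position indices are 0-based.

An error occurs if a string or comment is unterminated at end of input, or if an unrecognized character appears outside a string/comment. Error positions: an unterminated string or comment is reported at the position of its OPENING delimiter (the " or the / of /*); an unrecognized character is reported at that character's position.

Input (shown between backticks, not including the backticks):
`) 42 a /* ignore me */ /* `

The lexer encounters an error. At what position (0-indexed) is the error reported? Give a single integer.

pos=0: emit RPAREN ')'
pos=2: emit NUM '42' (now at pos=4)
pos=5: emit ID 'a' (now at pos=6)
pos=7: enter COMMENT mode (saw '/*')
exit COMMENT mode (now at pos=22)
pos=23: enter COMMENT mode (saw '/*')
pos=23: ERROR — unterminated comment (reached EOF)

Answer: 23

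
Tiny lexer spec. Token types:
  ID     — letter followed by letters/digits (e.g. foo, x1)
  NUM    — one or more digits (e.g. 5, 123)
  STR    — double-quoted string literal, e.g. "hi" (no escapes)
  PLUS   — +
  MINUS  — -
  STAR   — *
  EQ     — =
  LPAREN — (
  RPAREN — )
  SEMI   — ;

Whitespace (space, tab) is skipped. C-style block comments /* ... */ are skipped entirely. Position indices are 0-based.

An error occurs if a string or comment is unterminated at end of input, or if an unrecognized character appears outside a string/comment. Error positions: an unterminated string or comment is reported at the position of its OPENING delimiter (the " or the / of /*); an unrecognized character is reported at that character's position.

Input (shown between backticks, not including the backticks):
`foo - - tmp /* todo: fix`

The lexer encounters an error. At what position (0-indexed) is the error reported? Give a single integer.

pos=0: emit ID 'foo' (now at pos=3)
pos=4: emit MINUS '-'
pos=6: emit MINUS '-'
pos=8: emit ID 'tmp' (now at pos=11)
pos=12: enter COMMENT mode (saw '/*')
pos=12: ERROR — unterminated comment (reached EOF)

Answer: 12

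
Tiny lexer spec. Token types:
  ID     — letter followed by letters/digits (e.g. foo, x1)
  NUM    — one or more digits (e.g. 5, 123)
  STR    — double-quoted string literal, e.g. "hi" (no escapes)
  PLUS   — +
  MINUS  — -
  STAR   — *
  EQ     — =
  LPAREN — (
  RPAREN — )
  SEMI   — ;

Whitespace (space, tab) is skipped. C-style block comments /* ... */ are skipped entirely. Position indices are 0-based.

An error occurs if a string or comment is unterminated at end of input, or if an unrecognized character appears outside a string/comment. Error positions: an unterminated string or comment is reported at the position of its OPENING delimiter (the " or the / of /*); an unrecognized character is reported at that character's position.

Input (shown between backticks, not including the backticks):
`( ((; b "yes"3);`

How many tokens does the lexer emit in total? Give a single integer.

Answer: 9

Derivation:
pos=0: emit LPAREN '('
pos=2: emit LPAREN '('
pos=3: emit LPAREN '('
pos=4: emit SEMI ';'
pos=6: emit ID 'b' (now at pos=7)
pos=8: enter STRING mode
pos=8: emit STR "yes" (now at pos=13)
pos=13: emit NUM '3' (now at pos=14)
pos=14: emit RPAREN ')'
pos=15: emit SEMI ';'
DONE. 9 tokens: [LPAREN, LPAREN, LPAREN, SEMI, ID, STR, NUM, RPAREN, SEMI]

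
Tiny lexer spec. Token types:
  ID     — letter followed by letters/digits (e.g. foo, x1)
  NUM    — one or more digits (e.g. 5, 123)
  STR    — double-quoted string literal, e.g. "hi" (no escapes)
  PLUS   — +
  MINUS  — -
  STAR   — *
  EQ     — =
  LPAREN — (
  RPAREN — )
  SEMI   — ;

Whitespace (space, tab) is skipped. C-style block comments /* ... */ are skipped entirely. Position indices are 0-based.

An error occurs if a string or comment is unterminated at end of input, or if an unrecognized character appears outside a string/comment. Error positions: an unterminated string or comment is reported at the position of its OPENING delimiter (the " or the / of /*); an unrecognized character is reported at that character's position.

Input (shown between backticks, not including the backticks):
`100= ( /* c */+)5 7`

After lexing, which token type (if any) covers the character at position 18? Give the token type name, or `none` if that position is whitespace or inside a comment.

Answer: NUM

Derivation:
pos=0: emit NUM '100' (now at pos=3)
pos=3: emit EQ '='
pos=5: emit LPAREN '('
pos=7: enter COMMENT mode (saw '/*')
exit COMMENT mode (now at pos=14)
pos=14: emit PLUS '+'
pos=15: emit RPAREN ')'
pos=16: emit NUM '5' (now at pos=17)
pos=18: emit NUM '7' (now at pos=19)
DONE. 7 tokens: [NUM, EQ, LPAREN, PLUS, RPAREN, NUM, NUM]
Position 18: char is '7' -> NUM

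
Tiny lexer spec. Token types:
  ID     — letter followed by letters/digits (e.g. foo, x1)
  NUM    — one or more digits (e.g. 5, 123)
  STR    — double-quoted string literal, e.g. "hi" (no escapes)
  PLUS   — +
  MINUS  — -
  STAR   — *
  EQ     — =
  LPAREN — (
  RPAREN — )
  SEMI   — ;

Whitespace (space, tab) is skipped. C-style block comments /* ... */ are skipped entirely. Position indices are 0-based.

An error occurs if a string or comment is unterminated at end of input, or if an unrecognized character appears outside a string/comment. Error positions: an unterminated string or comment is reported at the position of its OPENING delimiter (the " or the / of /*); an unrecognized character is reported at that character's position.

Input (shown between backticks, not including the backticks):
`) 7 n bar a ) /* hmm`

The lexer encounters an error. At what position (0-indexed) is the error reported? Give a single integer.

pos=0: emit RPAREN ')'
pos=2: emit NUM '7' (now at pos=3)
pos=4: emit ID 'n' (now at pos=5)
pos=6: emit ID 'bar' (now at pos=9)
pos=10: emit ID 'a' (now at pos=11)
pos=12: emit RPAREN ')'
pos=14: enter COMMENT mode (saw '/*')
pos=14: ERROR — unterminated comment (reached EOF)

Answer: 14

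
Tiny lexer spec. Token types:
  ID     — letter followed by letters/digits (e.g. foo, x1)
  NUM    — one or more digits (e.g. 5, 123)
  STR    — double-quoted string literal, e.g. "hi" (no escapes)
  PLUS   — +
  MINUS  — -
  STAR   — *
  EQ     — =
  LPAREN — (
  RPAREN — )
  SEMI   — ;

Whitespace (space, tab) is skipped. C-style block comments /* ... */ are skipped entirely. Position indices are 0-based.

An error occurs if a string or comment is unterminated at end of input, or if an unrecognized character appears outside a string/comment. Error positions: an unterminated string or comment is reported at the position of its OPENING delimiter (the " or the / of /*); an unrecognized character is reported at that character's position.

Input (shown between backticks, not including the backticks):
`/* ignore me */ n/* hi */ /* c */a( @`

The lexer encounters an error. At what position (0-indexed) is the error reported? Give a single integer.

Answer: 36

Derivation:
pos=0: enter COMMENT mode (saw '/*')
exit COMMENT mode (now at pos=15)
pos=16: emit ID 'n' (now at pos=17)
pos=17: enter COMMENT mode (saw '/*')
exit COMMENT mode (now at pos=25)
pos=26: enter COMMENT mode (saw '/*')
exit COMMENT mode (now at pos=33)
pos=33: emit ID 'a' (now at pos=34)
pos=34: emit LPAREN '('
pos=36: ERROR — unrecognized char '@'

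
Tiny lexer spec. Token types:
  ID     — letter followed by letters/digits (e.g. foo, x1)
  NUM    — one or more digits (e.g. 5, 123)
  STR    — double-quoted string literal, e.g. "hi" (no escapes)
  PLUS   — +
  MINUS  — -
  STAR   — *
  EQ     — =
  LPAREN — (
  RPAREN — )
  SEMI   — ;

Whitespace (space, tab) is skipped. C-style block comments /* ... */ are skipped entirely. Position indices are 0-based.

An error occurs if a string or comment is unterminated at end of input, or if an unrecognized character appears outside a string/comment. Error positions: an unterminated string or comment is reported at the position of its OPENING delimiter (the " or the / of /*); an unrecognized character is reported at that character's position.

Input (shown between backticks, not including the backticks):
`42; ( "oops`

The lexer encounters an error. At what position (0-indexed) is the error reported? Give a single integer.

pos=0: emit NUM '42' (now at pos=2)
pos=2: emit SEMI ';'
pos=4: emit LPAREN '('
pos=6: enter STRING mode
pos=6: ERROR — unterminated string

Answer: 6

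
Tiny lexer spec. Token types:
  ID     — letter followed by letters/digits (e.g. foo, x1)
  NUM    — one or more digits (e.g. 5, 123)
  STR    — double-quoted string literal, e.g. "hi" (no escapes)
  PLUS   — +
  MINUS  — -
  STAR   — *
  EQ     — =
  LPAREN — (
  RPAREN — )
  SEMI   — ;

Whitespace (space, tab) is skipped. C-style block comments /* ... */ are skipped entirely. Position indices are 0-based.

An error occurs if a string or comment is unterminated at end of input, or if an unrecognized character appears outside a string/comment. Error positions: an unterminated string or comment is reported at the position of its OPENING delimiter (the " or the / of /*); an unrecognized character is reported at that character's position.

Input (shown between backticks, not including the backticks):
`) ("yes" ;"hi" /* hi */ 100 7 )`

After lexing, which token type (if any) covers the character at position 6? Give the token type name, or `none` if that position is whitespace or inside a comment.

pos=0: emit RPAREN ')'
pos=2: emit LPAREN '('
pos=3: enter STRING mode
pos=3: emit STR "yes" (now at pos=8)
pos=9: emit SEMI ';'
pos=10: enter STRING mode
pos=10: emit STR "hi" (now at pos=14)
pos=15: enter COMMENT mode (saw '/*')
exit COMMENT mode (now at pos=23)
pos=24: emit NUM '100' (now at pos=27)
pos=28: emit NUM '7' (now at pos=29)
pos=30: emit RPAREN ')'
DONE. 8 tokens: [RPAREN, LPAREN, STR, SEMI, STR, NUM, NUM, RPAREN]
Position 6: char is 's' -> STR

Answer: STR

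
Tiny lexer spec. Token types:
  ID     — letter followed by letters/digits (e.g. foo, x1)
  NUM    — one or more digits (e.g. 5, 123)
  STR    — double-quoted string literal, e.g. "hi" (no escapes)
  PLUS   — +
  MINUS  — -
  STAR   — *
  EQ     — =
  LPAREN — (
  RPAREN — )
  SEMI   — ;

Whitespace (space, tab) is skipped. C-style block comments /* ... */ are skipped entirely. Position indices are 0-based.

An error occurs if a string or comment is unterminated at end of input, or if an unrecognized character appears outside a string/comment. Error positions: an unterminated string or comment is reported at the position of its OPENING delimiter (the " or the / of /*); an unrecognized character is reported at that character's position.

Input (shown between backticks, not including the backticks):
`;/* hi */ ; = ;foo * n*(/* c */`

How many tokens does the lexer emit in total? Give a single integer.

pos=0: emit SEMI ';'
pos=1: enter COMMENT mode (saw '/*')
exit COMMENT mode (now at pos=9)
pos=10: emit SEMI ';'
pos=12: emit EQ '='
pos=14: emit SEMI ';'
pos=15: emit ID 'foo' (now at pos=18)
pos=19: emit STAR '*'
pos=21: emit ID 'n' (now at pos=22)
pos=22: emit STAR '*'
pos=23: emit LPAREN '('
pos=24: enter COMMENT mode (saw '/*')
exit COMMENT mode (now at pos=31)
DONE. 9 tokens: [SEMI, SEMI, EQ, SEMI, ID, STAR, ID, STAR, LPAREN]

Answer: 9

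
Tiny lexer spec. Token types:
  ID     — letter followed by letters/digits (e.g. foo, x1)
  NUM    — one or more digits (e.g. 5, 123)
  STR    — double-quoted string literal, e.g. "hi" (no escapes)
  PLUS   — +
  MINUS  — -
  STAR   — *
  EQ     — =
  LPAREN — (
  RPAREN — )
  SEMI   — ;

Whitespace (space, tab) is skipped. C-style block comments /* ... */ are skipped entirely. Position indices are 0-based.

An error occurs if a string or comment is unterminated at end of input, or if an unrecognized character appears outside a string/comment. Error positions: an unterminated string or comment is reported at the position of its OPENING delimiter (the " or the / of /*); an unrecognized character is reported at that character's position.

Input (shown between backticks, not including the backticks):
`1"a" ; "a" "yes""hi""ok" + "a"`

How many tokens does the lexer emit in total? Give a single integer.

pos=0: emit NUM '1' (now at pos=1)
pos=1: enter STRING mode
pos=1: emit STR "a" (now at pos=4)
pos=5: emit SEMI ';'
pos=7: enter STRING mode
pos=7: emit STR "a" (now at pos=10)
pos=11: enter STRING mode
pos=11: emit STR "yes" (now at pos=16)
pos=16: enter STRING mode
pos=16: emit STR "hi" (now at pos=20)
pos=20: enter STRING mode
pos=20: emit STR "ok" (now at pos=24)
pos=25: emit PLUS '+'
pos=27: enter STRING mode
pos=27: emit STR "a" (now at pos=30)
DONE. 9 tokens: [NUM, STR, SEMI, STR, STR, STR, STR, PLUS, STR]

Answer: 9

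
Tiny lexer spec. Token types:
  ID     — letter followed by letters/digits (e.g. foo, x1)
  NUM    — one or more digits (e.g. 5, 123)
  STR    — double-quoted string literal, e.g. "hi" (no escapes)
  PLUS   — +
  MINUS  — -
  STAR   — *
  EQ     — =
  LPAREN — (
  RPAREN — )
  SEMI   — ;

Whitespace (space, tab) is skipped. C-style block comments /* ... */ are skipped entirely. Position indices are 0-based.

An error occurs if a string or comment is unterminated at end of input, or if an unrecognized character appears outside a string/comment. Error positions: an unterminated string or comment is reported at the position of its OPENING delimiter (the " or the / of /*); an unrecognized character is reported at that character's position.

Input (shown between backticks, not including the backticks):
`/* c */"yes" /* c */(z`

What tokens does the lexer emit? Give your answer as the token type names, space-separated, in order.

Answer: STR LPAREN ID

Derivation:
pos=0: enter COMMENT mode (saw '/*')
exit COMMENT mode (now at pos=7)
pos=7: enter STRING mode
pos=7: emit STR "yes" (now at pos=12)
pos=13: enter COMMENT mode (saw '/*')
exit COMMENT mode (now at pos=20)
pos=20: emit LPAREN '('
pos=21: emit ID 'z' (now at pos=22)
DONE. 3 tokens: [STR, LPAREN, ID]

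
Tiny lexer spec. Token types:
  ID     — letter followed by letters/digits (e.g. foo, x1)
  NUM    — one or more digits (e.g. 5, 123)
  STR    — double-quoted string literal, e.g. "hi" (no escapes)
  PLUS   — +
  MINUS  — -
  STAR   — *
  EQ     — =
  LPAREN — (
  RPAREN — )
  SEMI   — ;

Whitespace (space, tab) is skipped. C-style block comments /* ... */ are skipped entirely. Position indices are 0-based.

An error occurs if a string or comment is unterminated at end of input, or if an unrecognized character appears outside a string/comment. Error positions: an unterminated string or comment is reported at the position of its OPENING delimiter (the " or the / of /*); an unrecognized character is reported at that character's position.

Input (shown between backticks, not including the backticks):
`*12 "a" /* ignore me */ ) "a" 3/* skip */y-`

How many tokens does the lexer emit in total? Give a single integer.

pos=0: emit STAR '*'
pos=1: emit NUM '12' (now at pos=3)
pos=4: enter STRING mode
pos=4: emit STR "a" (now at pos=7)
pos=8: enter COMMENT mode (saw '/*')
exit COMMENT mode (now at pos=23)
pos=24: emit RPAREN ')'
pos=26: enter STRING mode
pos=26: emit STR "a" (now at pos=29)
pos=30: emit NUM '3' (now at pos=31)
pos=31: enter COMMENT mode (saw '/*')
exit COMMENT mode (now at pos=41)
pos=41: emit ID 'y' (now at pos=42)
pos=42: emit MINUS '-'
DONE. 8 tokens: [STAR, NUM, STR, RPAREN, STR, NUM, ID, MINUS]

Answer: 8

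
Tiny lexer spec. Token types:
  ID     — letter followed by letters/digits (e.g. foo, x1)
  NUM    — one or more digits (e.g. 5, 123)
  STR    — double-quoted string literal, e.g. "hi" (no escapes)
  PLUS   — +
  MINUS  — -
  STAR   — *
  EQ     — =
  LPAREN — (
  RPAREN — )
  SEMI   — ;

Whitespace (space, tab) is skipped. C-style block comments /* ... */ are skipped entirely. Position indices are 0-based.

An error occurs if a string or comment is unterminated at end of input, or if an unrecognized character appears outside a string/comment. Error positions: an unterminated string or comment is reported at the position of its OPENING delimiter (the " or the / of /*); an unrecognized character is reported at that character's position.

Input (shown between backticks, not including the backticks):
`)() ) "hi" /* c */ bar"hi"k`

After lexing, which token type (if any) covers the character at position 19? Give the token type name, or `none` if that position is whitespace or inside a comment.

Answer: ID

Derivation:
pos=0: emit RPAREN ')'
pos=1: emit LPAREN '('
pos=2: emit RPAREN ')'
pos=4: emit RPAREN ')'
pos=6: enter STRING mode
pos=6: emit STR "hi" (now at pos=10)
pos=11: enter COMMENT mode (saw '/*')
exit COMMENT mode (now at pos=18)
pos=19: emit ID 'bar' (now at pos=22)
pos=22: enter STRING mode
pos=22: emit STR "hi" (now at pos=26)
pos=26: emit ID 'k' (now at pos=27)
DONE. 8 tokens: [RPAREN, LPAREN, RPAREN, RPAREN, STR, ID, STR, ID]
Position 19: char is 'b' -> ID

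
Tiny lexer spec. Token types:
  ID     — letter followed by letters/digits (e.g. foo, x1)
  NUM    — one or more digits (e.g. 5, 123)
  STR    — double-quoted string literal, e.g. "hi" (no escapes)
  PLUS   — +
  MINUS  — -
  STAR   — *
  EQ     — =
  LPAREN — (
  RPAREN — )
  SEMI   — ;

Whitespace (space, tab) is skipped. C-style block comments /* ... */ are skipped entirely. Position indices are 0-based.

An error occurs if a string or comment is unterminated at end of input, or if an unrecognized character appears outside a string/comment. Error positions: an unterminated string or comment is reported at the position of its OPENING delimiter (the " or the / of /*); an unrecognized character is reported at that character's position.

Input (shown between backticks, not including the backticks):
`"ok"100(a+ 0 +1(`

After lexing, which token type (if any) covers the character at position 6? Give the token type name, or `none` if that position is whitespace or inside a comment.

pos=0: enter STRING mode
pos=0: emit STR "ok" (now at pos=4)
pos=4: emit NUM '100' (now at pos=7)
pos=7: emit LPAREN '('
pos=8: emit ID 'a' (now at pos=9)
pos=9: emit PLUS '+'
pos=11: emit NUM '0' (now at pos=12)
pos=13: emit PLUS '+'
pos=14: emit NUM '1' (now at pos=15)
pos=15: emit LPAREN '('
DONE. 9 tokens: [STR, NUM, LPAREN, ID, PLUS, NUM, PLUS, NUM, LPAREN]
Position 6: char is '0' -> NUM

Answer: NUM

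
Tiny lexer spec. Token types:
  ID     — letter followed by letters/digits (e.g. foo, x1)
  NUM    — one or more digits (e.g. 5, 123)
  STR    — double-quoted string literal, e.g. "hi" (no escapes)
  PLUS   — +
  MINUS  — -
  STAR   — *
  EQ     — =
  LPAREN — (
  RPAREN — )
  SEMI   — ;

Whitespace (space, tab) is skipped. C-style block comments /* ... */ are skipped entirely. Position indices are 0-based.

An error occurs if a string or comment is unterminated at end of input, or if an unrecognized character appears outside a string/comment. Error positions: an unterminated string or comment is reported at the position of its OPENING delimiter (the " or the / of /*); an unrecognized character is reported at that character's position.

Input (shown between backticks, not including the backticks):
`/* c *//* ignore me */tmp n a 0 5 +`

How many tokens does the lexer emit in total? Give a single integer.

pos=0: enter COMMENT mode (saw '/*')
exit COMMENT mode (now at pos=7)
pos=7: enter COMMENT mode (saw '/*')
exit COMMENT mode (now at pos=22)
pos=22: emit ID 'tmp' (now at pos=25)
pos=26: emit ID 'n' (now at pos=27)
pos=28: emit ID 'a' (now at pos=29)
pos=30: emit NUM '0' (now at pos=31)
pos=32: emit NUM '5' (now at pos=33)
pos=34: emit PLUS '+'
DONE. 6 tokens: [ID, ID, ID, NUM, NUM, PLUS]

Answer: 6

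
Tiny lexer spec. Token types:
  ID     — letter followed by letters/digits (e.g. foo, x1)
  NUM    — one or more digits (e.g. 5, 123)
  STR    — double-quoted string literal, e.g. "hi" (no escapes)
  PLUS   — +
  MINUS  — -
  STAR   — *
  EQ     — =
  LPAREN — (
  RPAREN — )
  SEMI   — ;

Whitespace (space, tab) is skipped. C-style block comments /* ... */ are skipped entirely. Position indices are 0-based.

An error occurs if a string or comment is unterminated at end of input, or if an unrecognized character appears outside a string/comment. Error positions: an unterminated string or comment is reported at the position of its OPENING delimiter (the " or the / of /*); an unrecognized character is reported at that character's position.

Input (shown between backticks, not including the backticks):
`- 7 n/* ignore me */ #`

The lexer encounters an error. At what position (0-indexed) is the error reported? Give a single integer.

pos=0: emit MINUS '-'
pos=2: emit NUM '7' (now at pos=3)
pos=4: emit ID 'n' (now at pos=5)
pos=5: enter COMMENT mode (saw '/*')
exit COMMENT mode (now at pos=20)
pos=21: ERROR — unrecognized char '#'

Answer: 21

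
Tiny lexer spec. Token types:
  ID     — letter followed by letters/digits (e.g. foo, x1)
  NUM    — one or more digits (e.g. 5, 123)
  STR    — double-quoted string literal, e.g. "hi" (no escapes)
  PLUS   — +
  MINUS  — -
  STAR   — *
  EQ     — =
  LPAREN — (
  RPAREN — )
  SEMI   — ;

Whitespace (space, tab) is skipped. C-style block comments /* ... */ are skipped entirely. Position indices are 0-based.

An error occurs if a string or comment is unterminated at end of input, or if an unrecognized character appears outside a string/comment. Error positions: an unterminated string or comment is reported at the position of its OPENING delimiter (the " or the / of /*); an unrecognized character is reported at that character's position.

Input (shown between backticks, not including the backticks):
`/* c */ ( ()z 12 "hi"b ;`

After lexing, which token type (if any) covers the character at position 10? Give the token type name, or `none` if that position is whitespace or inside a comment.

pos=0: enter COMMENT mode (saw '/*')
exit COMMENT mode (now at pos=7)
pos=8: emit LPAREN '('
pos=10: emit LPAREN '('
pos=11: emit RPAREN ')'
pos=12: emit ID 'z' (now at pos=13)
pos=14: emit NUM '12' (now at pos=16)
pos=17: enter STRING mode
pos=17: emit STR "hi" (now at pos=21)
pos=21: emit ID 'b' (now at pos=22)
pos=23: emit SEMI ';'
DONE. 8 tokens: [LPAREN, LPAREN, RPAREN, ID, NUM, STR, ID, SEMI]
Position 10: char is '(' -> LPAREN

Answer: LPAREN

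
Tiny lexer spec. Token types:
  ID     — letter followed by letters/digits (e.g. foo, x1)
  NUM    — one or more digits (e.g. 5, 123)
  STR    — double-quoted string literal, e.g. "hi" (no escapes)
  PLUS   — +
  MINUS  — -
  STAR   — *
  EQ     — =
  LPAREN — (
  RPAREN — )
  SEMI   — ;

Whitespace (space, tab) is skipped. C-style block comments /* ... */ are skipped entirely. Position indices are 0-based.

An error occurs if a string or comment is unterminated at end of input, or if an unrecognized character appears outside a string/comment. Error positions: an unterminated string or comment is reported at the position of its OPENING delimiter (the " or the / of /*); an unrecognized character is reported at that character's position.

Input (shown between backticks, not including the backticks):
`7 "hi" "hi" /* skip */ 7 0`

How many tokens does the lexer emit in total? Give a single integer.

pos=0: emit NUM '7' (now at pos=1)
pos=2: enter STRING mode
pos=2: emit STR "hi" (now at pos=6)
pos=7: enter STRING mode
pos=7: emit STR "hi" (now at pos=11)
pos=12: enter COMMENT mode (saw '/*')
exit COMMENT mode (now at pos=22)
pos=23: emit NUM '7' (now at pos=24)
pos=25: emit NUM '0' (now at pos=26)
DONE. 5 tokens: [NUM, STR, STR, NUM, NUM]

Answer: 5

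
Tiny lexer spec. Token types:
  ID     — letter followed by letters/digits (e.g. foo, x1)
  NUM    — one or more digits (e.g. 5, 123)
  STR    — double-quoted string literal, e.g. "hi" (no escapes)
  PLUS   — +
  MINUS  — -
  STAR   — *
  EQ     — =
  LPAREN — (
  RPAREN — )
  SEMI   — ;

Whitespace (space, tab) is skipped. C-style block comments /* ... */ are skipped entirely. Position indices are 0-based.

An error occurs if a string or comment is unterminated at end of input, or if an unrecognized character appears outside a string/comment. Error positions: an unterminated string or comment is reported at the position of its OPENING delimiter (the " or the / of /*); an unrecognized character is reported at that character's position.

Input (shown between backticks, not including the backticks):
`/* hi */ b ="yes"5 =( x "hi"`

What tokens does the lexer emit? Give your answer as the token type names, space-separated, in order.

pos=0: enter COMMENT mode (saw '/*')
exit COMMENT mode (now at pos=8)
pos=9: emit ID 'b' (now at pos=10)
pos=11: emit EQ '='
pos=12: enter STRING mode
pos=12: emit STR "yes" (now at pos=17)
pos=17: emit NUM '5' (now at pos=18)
pos=19: emit EQ '='
pos=20: emit LPAREN '('
pos=22: emit ID 'x' (now at pos=23)
pos=24: enter STRING mode
pos=24: emit STR "hi" (now at pos=28)
DONE. 8 tokens: [ID, EQ, STR, NUM, EQ, LPAREN, ID, STR]

Answer: ID EQ STR NUM EQ LPAREN ID STR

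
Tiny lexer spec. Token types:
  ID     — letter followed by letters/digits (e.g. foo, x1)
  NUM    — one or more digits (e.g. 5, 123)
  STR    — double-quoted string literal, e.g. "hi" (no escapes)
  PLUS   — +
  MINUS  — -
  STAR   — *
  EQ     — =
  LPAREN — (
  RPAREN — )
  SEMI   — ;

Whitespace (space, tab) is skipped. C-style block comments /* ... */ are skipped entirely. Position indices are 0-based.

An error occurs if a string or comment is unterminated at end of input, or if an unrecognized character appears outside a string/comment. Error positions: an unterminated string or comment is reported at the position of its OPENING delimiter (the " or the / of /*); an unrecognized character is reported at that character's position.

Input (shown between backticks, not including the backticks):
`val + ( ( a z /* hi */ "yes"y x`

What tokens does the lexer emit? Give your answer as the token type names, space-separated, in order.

pos=0: emit ID 'val' (now at pos=3)
pos=4: emit PLUS '+'
pos=6: emit LPAREN '('
pos=8: emit LPAREN '('
pos=10: emit ID 'a' (now at pos=11)
pos=12: emit ID 'z' (now at pos=13)
pos=14: enter COMMENT mode (saw '/*')
exit COMMENT mode (now at pos=22)
pos=23: enter STRING mode
pos=23: emit STR "yes" (now at pos=28)
pos=28: emit ID 'y' (now at pos=29)
pos=30: emit ID 'x' (now at pos=31)
DONE. 9 tokens: [ID, PLUS, LPAREN, LPAREN, ID, ID, STR, ID, ID]

Answer: ID PLUS LPAREN LPAREN ID ID STR ID ID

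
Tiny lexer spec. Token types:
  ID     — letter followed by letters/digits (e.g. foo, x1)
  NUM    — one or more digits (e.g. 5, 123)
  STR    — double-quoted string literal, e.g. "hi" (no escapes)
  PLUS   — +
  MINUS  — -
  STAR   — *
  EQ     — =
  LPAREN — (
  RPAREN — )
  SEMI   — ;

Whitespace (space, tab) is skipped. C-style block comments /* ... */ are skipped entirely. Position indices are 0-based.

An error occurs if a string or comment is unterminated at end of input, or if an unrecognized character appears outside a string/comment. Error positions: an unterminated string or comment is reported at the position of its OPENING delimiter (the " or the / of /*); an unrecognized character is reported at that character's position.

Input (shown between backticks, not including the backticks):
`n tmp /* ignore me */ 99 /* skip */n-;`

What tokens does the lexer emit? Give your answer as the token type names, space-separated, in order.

Answer: ID ID NUM ID MINUS SEMI

Derivation:
pos=0: emit ID 'n' (now at pos=1)
pos=2: emit ID 'tmp' (now at pos=5)
pos=6: enter COMMENT mode (saw '/*')
exit COMMENT mode (now at pos=21)
pos=22: emit NUM '99' (now at pos=24)
pos=25: enter COMMENT mode (saw '/*')
exit COMMENT mode (now at pos=35)
pos=35: emit ID 'n' (now at pos=36)
pos=36: emit MINUS '-'
pos=37: emit SEMI ';'
DONE. 6 tokens: [ID, ID, NUM, ID, MINUS, SEMI]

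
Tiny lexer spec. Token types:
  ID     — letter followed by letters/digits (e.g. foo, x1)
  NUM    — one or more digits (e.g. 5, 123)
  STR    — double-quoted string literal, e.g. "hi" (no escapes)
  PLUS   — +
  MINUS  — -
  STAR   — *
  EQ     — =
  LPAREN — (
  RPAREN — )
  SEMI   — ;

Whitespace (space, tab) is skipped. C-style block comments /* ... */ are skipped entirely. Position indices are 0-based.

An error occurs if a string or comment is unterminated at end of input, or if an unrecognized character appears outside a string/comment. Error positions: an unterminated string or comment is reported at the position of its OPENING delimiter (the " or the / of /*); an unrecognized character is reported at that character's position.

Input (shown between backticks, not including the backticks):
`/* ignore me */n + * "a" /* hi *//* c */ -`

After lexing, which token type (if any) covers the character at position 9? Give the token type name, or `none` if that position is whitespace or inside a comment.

Answer: none

Derivation:
pos=0: enter COMMENT mode (saw '/*')
exit COMMENT mode (now at pos=15)
pos=15: emit ID 'n' (now at pos=16)
pos=17: emit PLUS '+'
pos=19: emit STAR '*'
pos=21: enter STRING mode
pos=21: emit STR "a" (now at pos=24)
pos=25: enter COMMENT mode (saw '/*')
exit COMMENT mode (now at pos=33)
pos=33: enter COMMENT mode (saw '/*')
exit COMMENT mode (now at pos=40)
pos=41: emit MINUS '-'
DONE. 5 tokens: [ID, PLUS, STAR, STR, MINUS]
Position 9: char is ' ' -> none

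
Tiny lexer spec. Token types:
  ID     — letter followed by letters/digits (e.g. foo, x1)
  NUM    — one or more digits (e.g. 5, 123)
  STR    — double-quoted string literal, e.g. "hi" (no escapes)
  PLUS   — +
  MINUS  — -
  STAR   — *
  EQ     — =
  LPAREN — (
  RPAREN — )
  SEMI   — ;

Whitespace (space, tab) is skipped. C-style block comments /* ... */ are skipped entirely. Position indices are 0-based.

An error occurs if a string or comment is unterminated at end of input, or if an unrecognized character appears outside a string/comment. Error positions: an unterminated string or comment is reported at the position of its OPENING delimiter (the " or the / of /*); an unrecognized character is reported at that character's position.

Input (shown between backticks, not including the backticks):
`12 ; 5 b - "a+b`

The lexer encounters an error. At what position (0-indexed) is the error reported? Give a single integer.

Answer: 11

Derivation:
pos=0: emit NUM '12' (now at pos=2)
pos=3: emit SEMI ';'
pos=5: emit NUM '5' (now at pos=6)
pos=7: emit ID 'b' (now at pos=8)
pos=9: emit MINUS '-'
pos=11: enter STRING mode
pos=11: ERROR — unterminated string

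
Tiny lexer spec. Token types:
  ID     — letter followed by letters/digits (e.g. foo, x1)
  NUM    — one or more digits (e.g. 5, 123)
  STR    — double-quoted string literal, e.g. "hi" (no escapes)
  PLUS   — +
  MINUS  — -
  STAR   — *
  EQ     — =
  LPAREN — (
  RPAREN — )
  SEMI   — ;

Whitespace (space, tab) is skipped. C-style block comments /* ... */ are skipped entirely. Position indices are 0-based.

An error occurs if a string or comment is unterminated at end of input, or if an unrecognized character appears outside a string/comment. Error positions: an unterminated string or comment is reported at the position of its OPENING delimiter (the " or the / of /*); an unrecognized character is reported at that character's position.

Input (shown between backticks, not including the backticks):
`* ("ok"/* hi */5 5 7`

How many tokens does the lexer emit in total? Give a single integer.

pos=0: emit STAR '*'
pos=2: emit LPAREN '('
pos=3: enter STRING mode
pos=3: emit STR "ok" (now at pos=7)
pos=7: enter COMMENT mode (saw '/*')
exit COMMENT mode (now at pos=15)
pos=15: emit NUM '5' (now at pos=16)
pos=17: emit NUM '5' (now at pos=18)
pos=19: emit NUM '7' (now at pos=20)
DONE. 6 tokens: [STAR, LPAREN, STR, NUM, NUM, NUM]

Answer: 6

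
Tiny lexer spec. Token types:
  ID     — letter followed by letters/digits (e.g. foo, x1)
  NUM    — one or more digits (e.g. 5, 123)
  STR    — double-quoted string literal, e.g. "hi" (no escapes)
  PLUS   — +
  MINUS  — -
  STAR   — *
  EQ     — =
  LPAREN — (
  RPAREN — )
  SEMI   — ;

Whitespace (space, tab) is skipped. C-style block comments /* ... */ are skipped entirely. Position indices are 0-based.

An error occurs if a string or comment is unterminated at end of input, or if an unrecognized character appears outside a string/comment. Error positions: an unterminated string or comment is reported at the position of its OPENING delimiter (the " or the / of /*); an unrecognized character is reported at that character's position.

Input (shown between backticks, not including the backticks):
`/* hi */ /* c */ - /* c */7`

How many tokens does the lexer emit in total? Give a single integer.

pos=0: enter COMMENT mode (saw '/*')
exit COMMENT mode (now at pos=8)
pos=9: enter COMMENT mode (saw '/*')
exit COMMENT mode (now at pos=16)
pos=17: emit MINUS '-'
pos=19: enter COMMENT mode (saw '/*')
exit COMMENT mode (now at pos=26)
pos=26: emit NUM '7' (now at pos=27)
DONE. 2 tokens: [MINUS, NUM]

Answer: 2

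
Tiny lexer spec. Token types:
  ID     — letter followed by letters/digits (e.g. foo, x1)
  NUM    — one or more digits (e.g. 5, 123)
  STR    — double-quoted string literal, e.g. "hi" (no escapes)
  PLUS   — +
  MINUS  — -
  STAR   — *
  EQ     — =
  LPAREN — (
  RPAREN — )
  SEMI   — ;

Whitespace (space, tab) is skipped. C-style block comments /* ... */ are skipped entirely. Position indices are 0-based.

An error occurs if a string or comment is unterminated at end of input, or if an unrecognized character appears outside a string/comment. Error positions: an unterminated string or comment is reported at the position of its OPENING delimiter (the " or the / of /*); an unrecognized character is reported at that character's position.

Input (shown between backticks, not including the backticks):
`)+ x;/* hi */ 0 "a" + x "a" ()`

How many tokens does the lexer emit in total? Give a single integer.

Answer: 11

Derivation:
pos=0: emit RPAREN ')'
pos=1: emit PLUS '+'
pos=3: emit ID 'x' (now at pos=4)
pos=4: emit SEMI ';'
pos=5: enter COMMENT mode (saw '/*')
exit COMMENT mode (now at pos=13)
pos=14: emit NUM '0' (now at pos=15)
pos=16: enter STRING mode
pos=16: emit STR "a" (now at pos=19)
pos=20: emit PLUS '+'
pos=22: emit ID 'x' (now at pos=23)
pos=24: enter STRING mode
pos=24: emit STR "a" (now at pos=27)
pos=28: emit LPAREN '('
pos=29: emit RPAREN ')'
DONE. 11 tokens: [RPAREN, PLUS, ID, SEMI, NUM, STR, PLUS, ID, STR, LPAREN, RPAREN]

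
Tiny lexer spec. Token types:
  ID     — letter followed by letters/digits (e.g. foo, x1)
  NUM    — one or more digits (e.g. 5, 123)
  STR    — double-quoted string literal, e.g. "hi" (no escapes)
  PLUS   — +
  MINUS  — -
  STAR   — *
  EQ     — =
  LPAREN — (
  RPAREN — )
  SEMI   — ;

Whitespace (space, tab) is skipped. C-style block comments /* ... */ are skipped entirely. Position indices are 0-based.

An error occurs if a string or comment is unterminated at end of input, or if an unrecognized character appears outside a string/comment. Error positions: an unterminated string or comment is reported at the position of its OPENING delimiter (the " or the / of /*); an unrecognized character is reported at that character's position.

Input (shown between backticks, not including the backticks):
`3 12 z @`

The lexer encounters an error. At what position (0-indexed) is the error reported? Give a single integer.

Answer: 7

Derivation:
pos=0: emit NUM '3' (now at pos=1)
pos=2: emit NUM '12' (now at pos=4)
pos=5: emit ID 'z' (now at pos=6)
pos=7: ERROR — unrecognized char '@'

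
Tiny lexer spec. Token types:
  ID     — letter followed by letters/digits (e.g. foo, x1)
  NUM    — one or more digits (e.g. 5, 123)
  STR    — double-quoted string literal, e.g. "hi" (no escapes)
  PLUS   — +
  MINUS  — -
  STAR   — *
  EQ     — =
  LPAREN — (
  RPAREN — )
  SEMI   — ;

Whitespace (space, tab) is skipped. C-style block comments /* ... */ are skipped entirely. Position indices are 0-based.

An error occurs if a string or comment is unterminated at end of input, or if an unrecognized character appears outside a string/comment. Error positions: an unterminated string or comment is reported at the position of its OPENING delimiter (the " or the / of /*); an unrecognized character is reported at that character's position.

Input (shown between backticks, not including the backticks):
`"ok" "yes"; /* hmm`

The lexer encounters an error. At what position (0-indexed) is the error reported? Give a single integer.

pos=0: enter STRING mode
pos=0: emit STR "ok" (now at pos=4)
pos=5: enter STRING mode
pos=5: emit STR "yes" (now at pos=10)
pos=10: emit SEMI ';'
pos=12: enter COMMENT mode (saw '/*')
pos=12: ERROR — unterminated comment (reached EOF)

Answer: 12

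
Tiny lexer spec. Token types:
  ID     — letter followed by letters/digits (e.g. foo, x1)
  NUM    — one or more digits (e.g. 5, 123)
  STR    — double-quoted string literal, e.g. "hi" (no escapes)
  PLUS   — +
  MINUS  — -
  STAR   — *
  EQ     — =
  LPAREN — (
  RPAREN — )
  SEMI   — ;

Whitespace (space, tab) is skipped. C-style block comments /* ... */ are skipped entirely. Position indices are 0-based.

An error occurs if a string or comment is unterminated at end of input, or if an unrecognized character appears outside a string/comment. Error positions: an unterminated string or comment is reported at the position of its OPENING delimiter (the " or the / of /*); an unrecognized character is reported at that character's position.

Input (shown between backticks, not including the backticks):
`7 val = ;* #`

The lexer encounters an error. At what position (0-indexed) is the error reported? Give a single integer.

Answer: 11

Derivation:
pos=0: emit NUM '7' (now at pos=1)
pos=2: emit ID 'val' (now at pos=5)
pos=6: emit EQ '='
pos=8: emit SEMI ';'
pos=9: emit STAR '*'
pos=11: ERROR — unrecognized char '#'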